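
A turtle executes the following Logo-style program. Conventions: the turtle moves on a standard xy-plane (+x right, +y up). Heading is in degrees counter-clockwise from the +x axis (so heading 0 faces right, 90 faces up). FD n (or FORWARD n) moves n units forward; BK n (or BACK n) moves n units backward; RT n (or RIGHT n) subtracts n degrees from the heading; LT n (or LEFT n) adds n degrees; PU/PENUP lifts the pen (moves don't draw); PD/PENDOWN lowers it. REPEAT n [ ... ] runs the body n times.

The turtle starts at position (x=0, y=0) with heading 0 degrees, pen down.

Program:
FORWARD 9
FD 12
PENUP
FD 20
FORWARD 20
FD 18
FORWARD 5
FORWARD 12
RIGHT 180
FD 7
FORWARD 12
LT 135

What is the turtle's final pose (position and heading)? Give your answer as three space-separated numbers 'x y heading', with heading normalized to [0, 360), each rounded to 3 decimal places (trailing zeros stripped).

Answer: 77 0 315

Derivation:
Executing turtle program step by step:
Start: pos=(0,0), heading=0, pen down
FD 9: (0,0) -> (9,0) [heading=0, draw]
FD 12: (9,0) -> (21,0) [heading=0, draw]
PU: pen up
FD 20: (21,0) -> (41,0) [heading=0, move]
FD 20: (41,0) -> (61,0) [heading=0, move]
FD 18: (61,0) -> (79,0) [heading=0, move]
FD 5: (79,0) -> (84,0) [heading=0, move]
FD 12: (84,0) -> (96,0) [heading=0, move]
RT 180: heading 0 -> 180
FD 7: (96,0) -> (89,0) [heading=180, move]
FD 12: (89,0) -> (77,0) [heading=180, move]
LT 135: heading 180 -> 315
Final: pos=(77,0), heading=315, 2 segment(s) drawn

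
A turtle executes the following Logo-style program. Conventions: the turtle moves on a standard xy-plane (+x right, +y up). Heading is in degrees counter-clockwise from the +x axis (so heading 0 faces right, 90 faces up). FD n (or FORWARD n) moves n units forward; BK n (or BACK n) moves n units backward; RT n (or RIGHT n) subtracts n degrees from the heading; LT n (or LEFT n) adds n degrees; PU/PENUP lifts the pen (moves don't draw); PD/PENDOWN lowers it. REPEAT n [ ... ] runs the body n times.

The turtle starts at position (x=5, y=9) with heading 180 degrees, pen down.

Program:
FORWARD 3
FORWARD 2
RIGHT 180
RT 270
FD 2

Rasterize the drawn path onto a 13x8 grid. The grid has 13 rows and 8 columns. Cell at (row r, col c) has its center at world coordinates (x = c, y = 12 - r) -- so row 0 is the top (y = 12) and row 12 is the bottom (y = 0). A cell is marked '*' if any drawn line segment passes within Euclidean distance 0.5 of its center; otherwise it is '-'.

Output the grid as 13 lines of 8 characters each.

Segment 0: (5,9) -> (2,9)
Segment 1: (2,9) -> (0,9)
Segment 2: (0,9) -> (-0,11)

Answer: --------
*-------
*-------
******--
--------
--------
--------
--------
--------
--------
--------
--------
--------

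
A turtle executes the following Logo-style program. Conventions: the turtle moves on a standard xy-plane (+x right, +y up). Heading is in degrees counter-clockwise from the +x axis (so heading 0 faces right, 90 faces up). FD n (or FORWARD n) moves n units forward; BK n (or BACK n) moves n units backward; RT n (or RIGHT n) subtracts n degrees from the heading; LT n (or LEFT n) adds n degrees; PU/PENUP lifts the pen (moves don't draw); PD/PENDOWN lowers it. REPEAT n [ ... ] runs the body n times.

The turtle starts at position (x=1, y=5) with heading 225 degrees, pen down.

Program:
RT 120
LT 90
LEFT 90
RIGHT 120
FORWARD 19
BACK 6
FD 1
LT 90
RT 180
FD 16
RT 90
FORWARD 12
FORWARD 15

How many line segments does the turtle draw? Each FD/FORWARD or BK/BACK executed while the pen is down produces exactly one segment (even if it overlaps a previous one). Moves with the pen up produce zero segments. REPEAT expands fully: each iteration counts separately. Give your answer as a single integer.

Executing turtle program step by step:
Start: pos=(1,5), heading=225, pen down
RT 120: heading 225 -> 105
LT 90: heading 105 -> 195
LT 90: heading 195 -> 285
RT 120: heading 285 -> 165
FD 19: (1,5) -> (-17.353,9.918) [heading=165, draw]
BK 6: (-17.353,9.918) -> (-11.557,8.365) [heading=165, draw]
FD 1: (-11.557,8.365) -> (-12.523,8.623) [heading=165, draw]
LT 90: heading 165 -> 255
RT 180: heading 255 -> 75
FD 16: (-12.523,8.623) -> (-8.382,24.078) [heading=75, draw]
RT 90: heading 75 -> 345
FD 12: (-8.382,24.078) -> (3.209,20.972) [heading=345, draw]
FD 15: (3.209,20.972) -> (17.698,17.09) [heading=345, draw]
Final: pos=(17.698,17.09), heading=345, 6 segment(s) drawn
Segments drawn: 6

Answer: 6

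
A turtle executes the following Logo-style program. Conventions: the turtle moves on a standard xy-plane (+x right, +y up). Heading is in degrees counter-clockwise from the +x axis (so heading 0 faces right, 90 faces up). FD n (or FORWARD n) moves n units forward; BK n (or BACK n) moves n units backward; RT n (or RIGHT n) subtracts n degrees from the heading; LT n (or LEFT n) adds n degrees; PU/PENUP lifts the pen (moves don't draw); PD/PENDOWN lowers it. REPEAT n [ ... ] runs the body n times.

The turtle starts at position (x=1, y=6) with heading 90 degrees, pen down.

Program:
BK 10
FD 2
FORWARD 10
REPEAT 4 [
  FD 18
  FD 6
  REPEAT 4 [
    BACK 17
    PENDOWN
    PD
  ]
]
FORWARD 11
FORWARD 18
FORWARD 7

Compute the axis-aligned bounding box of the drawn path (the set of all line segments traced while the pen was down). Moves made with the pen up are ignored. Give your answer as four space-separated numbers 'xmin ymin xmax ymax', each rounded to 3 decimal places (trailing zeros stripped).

Answer: 1 -168 1 32

Derivation:
Executing turtle program step by step:
Start: pos=(1,6), heading=90, pen down
BK 10: (1,6) -> (1,-4) [heading=90, draw]
FD 2: (1,-4) -> (1,-2) [heading=90, draw]
FD 10: (1,-2) -> (1,8) [heading=90, draw]
REPEAT 4 [
  -- iteration 1/4 --
  FD 18: (1,8) -> (1,26) [heading=90, draw]
  FD 6: (1,26) -> (1,32) [heading=90, draw]
  REPEAT 4 [
    -- iteration 1/4 --
    BK 17: (1,32) -> (1,15) [heading=90, draw]
    PD: pen down
    PD: pen down
    -- iteration 2/4 --
    BK 17: (1,15) -> (1,-2) [heading=90, draw]
    PD: pen down
    PD: pen down
    -- iteration 3/4 --
    BK 17: (1,-2) -> (1,-19) [heading=90, draw]
    PD: pen down
    PD: pen down
    -- iteration 4/4 --
    BK 17: (1,-19) -> (1,-36) [heading=90, draw]
    PD: pen down
    PD: pen down
  ]
  -- iteration 2/4 --
  FD 18: (1,-36) -> (1,-18) [heading=90, draw]
  FD 6: (1,-18) -> (1,-12) [heading=90, draw]
  REPEAT 4 [
    -- iteration 1/4 --
    BK 17: (1,-12) -> (1,-29) [heading=90, draw]
    PD: pen down
    PD: pen down
    -- iteration 2/4 --
    BK 17: (1,-29) -> (1,-46) [heading=90, draw]
    PD: pen down
    PD: pen down
    -- iteration 3/4 --
    BK 17: (1,-46) -> (1,-63) [heading=90, draw]
    PD: pen down
    PD: pen down
    -- iteration 4/4 --
    BK 17: (1,-63) -> (1,-80) [heading=90, draw]
    PD: pen down
    PD: pen down
  ]
  -- iteration 3/4 --
  FD 18: (1,-80) -> (1,-62) [heading=90, draw]
  FD 6: (1,-62) -> (1,-56) [heading=90, draw]
  REPEAT 4 [
    -- iteration 1/4 --
    BK 17: (1,-56) -> (1,-73) [heading=90, draw]
    PD: pen down
    PD: pen down
    -- iteration 2/4 --
    BK 17: (1,-73) -> (1,-90) [heading=90, draw]
    PD: pen down
    PD: pen down
    -- iteration 3/4 --
    BK 17: (1,-90) -> (1,-107) [heading=90, draw]
    PD: pen down
    PD: pen down
    -- iteration 4/4 --
    BK 17: (1,-107) -> (1,-124) [heading=90, draw]
    PD: pen down
    PD: pen down
  ]
  -- iteration 4/4 --
  FD 18: (1,-124) -> (1,-106) [heading=90, draw]
  FD 6: (1,-106) -> (1,-100) [heading=90, draw]
  REPEAT 4 [
    -- iteration 1/4 --
    BK 17: (1,-100) -> (1,-117) [heading=90, draw]
    PD: pen down
    PD: pen down
    -- iteration 2/4 --
    BK 17: (1,-117) -> (1,-134) [heading=90, draw]
    PD: pen down
    PD: pen down
    -- iteration 3/4 --
    BK 17: (1,-134) -> (1,-151) [heading=90, draw]
    PD: pen down
    PD: pen down
    -- iteration 4/4 --
    BK 17: (1,-151) -> (1,-168) [heading=90, draw]
    PD: pen down
    PD: pen down
  ]
]
FD 11: (1,-168) -> (1,-157) [heading=90, draw]
FD 18: (1,-157) -> (1,-139) [heading=90, draw]
FD 7: (1,-139) -> (1,-132) [heading=90, draw]
Final: pos=(1,-132), heading=90, 30 segment(s) drawn

Segment endpoints: x in {1, 1, 1, 1, 1, 1, 1, 1, 1, 1, 1, 1, 1, 1, 1, 1, 1, 1, 1, 1, 1, 1, 1, 1, 1, 1, 1, 1, 1}, y in {-168, -157, -151, -139, -134, -132, -124, -117, -107, -106, -100, -90, -80, -73, -63, -62, -56, -46, -36, -29, -19, -18, -12, -4, -2, 6, 8, 15, 26, 32}
xmin=1, ymin=-168, xmax=1, ymax=32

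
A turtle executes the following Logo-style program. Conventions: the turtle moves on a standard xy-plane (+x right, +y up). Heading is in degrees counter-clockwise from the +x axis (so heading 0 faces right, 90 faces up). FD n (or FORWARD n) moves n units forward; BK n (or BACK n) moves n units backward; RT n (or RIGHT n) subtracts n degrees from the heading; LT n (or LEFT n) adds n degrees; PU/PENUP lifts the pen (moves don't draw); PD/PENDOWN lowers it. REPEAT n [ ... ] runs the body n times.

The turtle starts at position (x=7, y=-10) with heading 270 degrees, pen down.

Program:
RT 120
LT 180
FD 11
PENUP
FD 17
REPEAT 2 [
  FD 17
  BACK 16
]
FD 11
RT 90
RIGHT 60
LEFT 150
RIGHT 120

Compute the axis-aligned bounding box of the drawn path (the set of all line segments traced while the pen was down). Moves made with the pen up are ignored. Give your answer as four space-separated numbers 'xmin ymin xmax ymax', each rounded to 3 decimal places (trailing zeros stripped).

Executing turtle program step by step:
Start: pos=(7,-10), heading=270, pen down
RT 120: heading 270 -> 150
LT 180: heading 150 -> 330
FD 11: (7,-10) -> (16.526,-15.5) [heading=330, draw]
PU: pen up
FD 17: (16.526,-15.5) -> (31.249,-24) [heading=330, move]
REPEAT 2 [
  -- iteration 1/2 --
  FD 17: (31.249,-24) -> (45.971,-32.5) [heading=330, move]
  BK 16: (45.971,-32.5) -> (32.115,-24.5) [heading=330, move]
  -- iteration 2/2 --
  FD 17: (32.115,-24.5) -> (46.837,-33) [heading=330, move]
  BK 16: (46.837,-33) -> (32.981,-25) [heading=330, move]
]
FD 11: (32.981,-25) -> (42.507,-30.5) [heading=330, move]
RT 90: heading 330 -> 240
RT 60: heading 240 -> 180
LT 150: heading 180 -> 330
RT 120: heading 330 -> 210
Final: pos=(42.507,-30.5), heading=210, 1 segment(s) drawn

Segment endpoints: x in {7, 16.526}, y in {-15.5, -10}
xmin=7, ymin=-15.5, xmax=16.526, ymax=-10

Answer: 7 -15.5 16.526 -10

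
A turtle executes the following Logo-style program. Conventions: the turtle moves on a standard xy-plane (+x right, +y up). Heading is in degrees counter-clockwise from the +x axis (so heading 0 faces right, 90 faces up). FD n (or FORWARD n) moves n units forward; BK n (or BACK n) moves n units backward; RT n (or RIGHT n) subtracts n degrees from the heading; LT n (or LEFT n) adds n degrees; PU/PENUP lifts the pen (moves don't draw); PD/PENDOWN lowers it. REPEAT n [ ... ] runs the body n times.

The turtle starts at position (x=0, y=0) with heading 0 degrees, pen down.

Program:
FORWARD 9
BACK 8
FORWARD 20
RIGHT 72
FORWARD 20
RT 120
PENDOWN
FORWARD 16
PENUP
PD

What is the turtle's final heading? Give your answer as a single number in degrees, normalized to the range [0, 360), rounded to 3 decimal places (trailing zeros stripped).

Answer: 168

Derivation:
Executing turtle program step by step:
Start: pos=(0,0), heading=0, pen down
FD 9: (0,0) -> (9,0) [heading=0, draw]
BK 8: (9,0) -> (1,0) [heading=0, draw]
FD 20: (1,0) -> (21,0) [heading=0, draw]
RT 72: heading 0 -> 288
FD 20: (21,0) -> (27.18,-19.021) [heading=288, draw]
RT 120: heading 288 -> 168
PD: pen down
FD 16: (27.18,-19.021) -> (11.53,-15.695) [heading=168, draw]
PU: pen up
PD: pen down
Final: pos=(11.53,-15.695), heading=168, 5 segment(s) drawn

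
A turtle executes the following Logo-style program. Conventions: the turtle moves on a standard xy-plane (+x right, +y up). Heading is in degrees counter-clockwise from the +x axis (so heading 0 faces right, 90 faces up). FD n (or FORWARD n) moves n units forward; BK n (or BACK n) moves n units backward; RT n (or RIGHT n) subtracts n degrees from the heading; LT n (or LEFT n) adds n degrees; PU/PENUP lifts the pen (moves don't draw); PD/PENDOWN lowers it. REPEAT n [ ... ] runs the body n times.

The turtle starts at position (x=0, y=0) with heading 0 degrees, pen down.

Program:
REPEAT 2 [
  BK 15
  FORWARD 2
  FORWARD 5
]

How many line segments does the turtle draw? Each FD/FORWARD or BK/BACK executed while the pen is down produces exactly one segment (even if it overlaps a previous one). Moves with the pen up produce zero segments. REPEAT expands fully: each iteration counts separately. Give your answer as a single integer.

Executing turtle program step by step:
Start: pos=(0,0), heading=0, pen down
REPEAT 2 [
  -- iteration 1/2 --
  BK 15: (0,0) -> (-15,0) [heading=0, draw]
  FD 2: (-15,0) -> (-13,0) [heading=0, draw]
  FD 5: (-13,0) -> (-8,0) [heading=0, draw]
  -- iteration 2/2 --
  BK 15: (-8,0) -> (-23,0) [heading=0, draw]
  FD 2: (-23,0) -> (-21,0) [heading=0, draw]
  FD 5: (-21,0) -> (-16,0) [heading=0, draw]
]
Final: pos=(-16,0), heading=0, 6 segment(s) drawn
Segments drawn: 6

Answer: 6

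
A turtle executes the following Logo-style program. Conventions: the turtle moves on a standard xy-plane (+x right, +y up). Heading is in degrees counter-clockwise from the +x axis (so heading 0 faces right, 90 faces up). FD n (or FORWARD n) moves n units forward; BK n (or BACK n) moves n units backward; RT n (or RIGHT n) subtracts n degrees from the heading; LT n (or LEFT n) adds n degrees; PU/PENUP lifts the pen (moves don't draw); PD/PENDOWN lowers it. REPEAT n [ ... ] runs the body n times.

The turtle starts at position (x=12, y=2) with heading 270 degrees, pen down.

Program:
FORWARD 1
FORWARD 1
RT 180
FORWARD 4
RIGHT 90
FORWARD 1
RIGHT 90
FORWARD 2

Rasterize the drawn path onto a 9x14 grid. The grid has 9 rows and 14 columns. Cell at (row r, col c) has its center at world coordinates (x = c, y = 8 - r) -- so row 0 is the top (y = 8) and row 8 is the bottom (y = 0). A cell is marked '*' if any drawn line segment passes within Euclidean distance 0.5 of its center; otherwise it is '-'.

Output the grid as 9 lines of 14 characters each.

Answer: --------------
--------------
--------------
--------------
------------**
------------**
------------**
------------*-
------------*-

Derivation:
Segment 0: (12,2) -> (12,1)
Segment 1: (12,1) -> (12,0)
Segment 2: (12,0) -> (12,4)
Segment 3: (12,4) -> (13,4)
Segment 4: (13,4) -> (13,2)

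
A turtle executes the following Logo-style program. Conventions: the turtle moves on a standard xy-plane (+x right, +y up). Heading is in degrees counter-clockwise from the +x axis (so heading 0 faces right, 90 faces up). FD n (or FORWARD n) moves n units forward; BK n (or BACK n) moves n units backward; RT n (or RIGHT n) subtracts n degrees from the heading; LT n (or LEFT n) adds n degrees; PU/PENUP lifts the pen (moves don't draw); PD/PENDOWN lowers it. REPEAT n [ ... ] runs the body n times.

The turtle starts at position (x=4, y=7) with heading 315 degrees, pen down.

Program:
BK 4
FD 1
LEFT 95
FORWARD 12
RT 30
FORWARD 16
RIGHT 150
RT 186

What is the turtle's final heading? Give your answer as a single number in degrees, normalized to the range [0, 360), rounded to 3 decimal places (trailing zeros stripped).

Executing turtle program step by step:
Start: pos=(4,7), heading=315, pen down
BK 4: (4,7) -> (1.172,9.828) [heading=315, draw]
FD 1: (1.172,9.828) -> (1.879,9.121) [heading=315, draw]
LT 95: heading 315 -> 50
FD 12: (1.879,9.121) -> (9.592,18.314) [heading=50, draw]
RT 30: heading 50 -> 20
FD 16: (9.592,18.314) -> (24.627,23.786) [heading=20, draw]
RT 150: heading 20 -> 230
RT 186: heading 230 -> 44
Final: pos=(24.627,23.786), heading=44, 4 segment(s) drawn

Answer: 44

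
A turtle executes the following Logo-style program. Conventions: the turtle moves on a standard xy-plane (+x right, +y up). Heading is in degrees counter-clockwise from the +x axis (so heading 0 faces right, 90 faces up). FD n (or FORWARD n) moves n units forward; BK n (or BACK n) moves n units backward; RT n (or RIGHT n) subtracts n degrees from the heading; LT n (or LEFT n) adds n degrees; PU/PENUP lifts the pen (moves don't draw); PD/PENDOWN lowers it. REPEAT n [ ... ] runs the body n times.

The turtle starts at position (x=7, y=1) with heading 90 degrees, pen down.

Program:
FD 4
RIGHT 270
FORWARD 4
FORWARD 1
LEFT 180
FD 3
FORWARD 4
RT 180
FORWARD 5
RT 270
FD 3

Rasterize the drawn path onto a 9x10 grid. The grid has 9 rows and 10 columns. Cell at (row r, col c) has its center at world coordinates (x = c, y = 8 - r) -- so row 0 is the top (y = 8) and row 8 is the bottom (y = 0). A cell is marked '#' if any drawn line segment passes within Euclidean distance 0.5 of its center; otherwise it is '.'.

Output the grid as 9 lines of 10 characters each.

Segment 0: (7,1) -> (7,5)
Segment 1: (7,5) -> (3,5)
Segment 2: (3,5) -> (2,5)
Segment 3: (2,5) -> (5,5)
Segment 4: (5,5) -> (9,5)
Segment 5: (9,5) -> (4,5)
Segment 6: (4,5) -> (4,2)

Answer: ..........
..........
..........
..########
....#..#..
....#..#..
....#..#..
.......#..
..........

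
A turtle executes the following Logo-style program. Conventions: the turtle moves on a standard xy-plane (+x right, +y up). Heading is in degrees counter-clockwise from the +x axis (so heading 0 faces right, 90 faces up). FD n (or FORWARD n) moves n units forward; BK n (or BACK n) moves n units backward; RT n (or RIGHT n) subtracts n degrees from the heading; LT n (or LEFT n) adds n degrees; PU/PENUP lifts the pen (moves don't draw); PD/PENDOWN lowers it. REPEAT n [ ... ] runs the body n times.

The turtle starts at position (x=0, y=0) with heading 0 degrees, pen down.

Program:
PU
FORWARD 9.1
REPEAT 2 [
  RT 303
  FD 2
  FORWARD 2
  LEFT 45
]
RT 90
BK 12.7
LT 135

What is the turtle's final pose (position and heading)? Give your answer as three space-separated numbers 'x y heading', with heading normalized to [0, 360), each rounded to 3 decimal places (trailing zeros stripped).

Executing turtle program step by step:
Start: pos=(0,0), heading=0, pen down
PU: pen up
FD 9.1: (0,0) -> (9.1,0) [heading=0, move]
REPEAT 2 [
  -- iteration 1/2 --
  RT 303: heading 0 -> 57
  FD 2: (9.1,0) -> (10.189,1.677) [heading=57, move]
  FD 2: (10.189,1.677) -> (11.279,3.355) [heading=57, move]
  LT 45: heading 57 -> 102
  -- iteration 2/2 --
  RT 303: heading 102 -> 159
  FD 2: (11.279,3.355) -> (9.411,4.071) [heading=159, move]
  FD 2: (9.411,4.071) -> (7.544,4.788) [heading=159, move]
  LT 45: heading 159 -> 204
]
RT 90: heading 204 -> 114
BK 12.7: (7.544,4.788) -> (12.71,-6.814) [heading=114, move]
LT 135: heading 114 -> 249
Final: pos=(12.71,-6.814), heading=249, 0 segment(s) drawn

Answer: 12.71 -6.814 249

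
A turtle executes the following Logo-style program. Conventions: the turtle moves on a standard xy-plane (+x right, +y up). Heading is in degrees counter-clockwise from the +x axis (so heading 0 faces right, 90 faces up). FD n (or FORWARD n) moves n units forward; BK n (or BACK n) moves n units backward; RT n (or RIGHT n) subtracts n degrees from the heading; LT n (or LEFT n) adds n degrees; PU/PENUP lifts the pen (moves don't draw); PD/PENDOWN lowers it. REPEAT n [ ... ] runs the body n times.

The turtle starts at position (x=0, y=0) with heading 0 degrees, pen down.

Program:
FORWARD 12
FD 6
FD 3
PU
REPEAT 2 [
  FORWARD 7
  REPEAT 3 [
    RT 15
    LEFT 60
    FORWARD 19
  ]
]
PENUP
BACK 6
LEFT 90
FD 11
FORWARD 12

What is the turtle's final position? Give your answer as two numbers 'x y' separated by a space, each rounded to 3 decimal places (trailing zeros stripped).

Executing turtle program step by step:
Start: pos=(0,0), heading=0, pen down
FD 12: (0,0) -> (12,0) [heading=0, draw]
FD 6: (12,0) -> (18,0) [heading=0, draw]
FD 3: (18,0) -> (21,0) [heading=0, draw]
PU: pen up
REPEAT 2 [
  -- iteration 1/2 --
  FD 7: (21,0) -> (28,0) [heading=0, move]
  REPEAT 3 [
    -- iteration 1/3 --
    RT 15: heading 0 -> 345
    LT 60: heading 345 -> 45
    FD 19: (28,0) -> (41.435,13.435) [heading=45, move]
    -- iteration 2/3 --
    RT 15: heading 45 -> 30
    LT 60: heading 30 -> 90
    FD 19: (41.435,13.435) -> (41.435,32.435) [heading=90, move]
    -- iteration 3/3 --
    RT 15: heading 90 -> 75
    LT 60: heading 75 -> 135
    FD 19: (41.435,32.435) -> (28,45.87) [heading=135, move]
  ]
  -- iteration 2/2 --
  FD 7: (28,45.87) -> (23.05,50.82) [heading=135, move]
  REPEAT 3 [
    -- iteration 1/3 --
    RT 15: heading 135 -> 120
    LT 60: heading 120 -> 180
    FD 19: (23.05,50.82) -> (4.05,50.82) [heading=180, move]
    -- iteration 2/3 --
    RT 15: heading 180 -> 165
    LT 60: heading 165 -> 225
    FD 19: (4.05,50.82) -> (-9.385,37.385) [heading=225, move]
    -- iteration 3/3 --
    RT 15: heading 225 -> 210
    LT 60: heading 210 -> 270
    FD 19: (-9.385,37.385) -> (-9.385,18.385) [heading=270, move]
  ]
]
PU: pen up
BK 6: (-9.385,18.385) -> (-9.385,24.385) [heading=270, move]
LT 90: heading 270 -> 0
FD 11: (-9.385,24.385) -> (1.615,24.385) [heading=0, move]
FD 12: (1.615,24.385) -> (13.615,24.385) [heading=0, move]
Final: pos=(13.615,24.385), heading=0, 3 segment(s) drawn

Answer: 13.615 24.385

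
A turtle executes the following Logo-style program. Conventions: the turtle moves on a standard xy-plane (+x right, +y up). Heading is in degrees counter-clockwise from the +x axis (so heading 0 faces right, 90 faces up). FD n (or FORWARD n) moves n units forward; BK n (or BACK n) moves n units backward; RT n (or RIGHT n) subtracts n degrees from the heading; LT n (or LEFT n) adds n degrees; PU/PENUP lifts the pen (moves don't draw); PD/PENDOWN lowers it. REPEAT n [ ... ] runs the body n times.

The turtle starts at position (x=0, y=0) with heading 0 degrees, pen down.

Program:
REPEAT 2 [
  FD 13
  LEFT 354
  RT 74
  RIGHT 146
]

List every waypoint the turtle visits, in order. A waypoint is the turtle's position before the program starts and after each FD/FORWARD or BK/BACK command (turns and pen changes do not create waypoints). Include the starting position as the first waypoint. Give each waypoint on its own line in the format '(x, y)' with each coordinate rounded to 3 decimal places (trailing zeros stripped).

Executing turtle program step by step:
Start: pos=(0,0), heading=0, pen down
REPEAT 2 [
  -- iteration 1/2 --
  FD 13: (0,0) -> (13,0) [heading=0, draw]
  LT 354: heading 0 -> 354
  RT 74: heading 354 -> 280
  RT 146: heading 280 -> 134
  -- iteration 2/2 --
  FD 13: (13,0) -> (3.969,9.351) [heading=134, draw]
  LT 354: heading 134 -> 128
  RT 74: heading 128 -> 54
  RT 146: heading 54 -> 268
]
Final: pos=(3.969,9.351), heading=268, 2 segment(s) drawn
Waypoints (3 total):
(0, 0)
(13, 0)
(3.969, 9.351)

Answer: (0, 0)
(13, 0)
(3.969, 9.351)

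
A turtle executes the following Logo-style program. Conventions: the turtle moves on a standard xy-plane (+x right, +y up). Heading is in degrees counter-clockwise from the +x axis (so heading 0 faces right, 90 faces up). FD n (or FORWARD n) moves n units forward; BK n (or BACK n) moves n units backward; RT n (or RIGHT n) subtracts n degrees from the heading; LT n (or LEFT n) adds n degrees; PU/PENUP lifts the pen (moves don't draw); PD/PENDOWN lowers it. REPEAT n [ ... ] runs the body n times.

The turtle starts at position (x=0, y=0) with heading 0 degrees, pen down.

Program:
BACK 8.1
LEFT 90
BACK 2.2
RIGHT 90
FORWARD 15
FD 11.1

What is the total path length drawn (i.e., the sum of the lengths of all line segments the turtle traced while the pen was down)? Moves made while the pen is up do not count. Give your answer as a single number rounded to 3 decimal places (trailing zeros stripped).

Answer: 36.4

Derivation:
Executing turtle program step by step:
Start: pos=(0,0), heading=0, pen down
BK 8.1: (0,0) -> (-8.1,0) [heading=0, draw]
LT 90: heading 0 -> 90
BK 2.2: (-8.1,0) -> (-8.1,-2.2) [heading=90, draw]
RT 90: heading 90 -> 0
FD 15: (-8.1,-2.2) -> (6.9,-2.2) [heading=0, draw]
FD 11.1: (6.9,-2.2) -> (18,-2.2) [heading=0, draw]
Final: pos=(18,-2.2), heading=0, 4 segment(s) drawn

Segment lengths:
  seg 1: (0,0) -> (-8.1,0), length = 8.1
  seg 2: (-8.1,0) -> (-8.1,-2.2), length = 2.2
  seg 3: (-8.1,-2.2) -> (6.9,-2.2), length = 15
  seg 4: (6.9,-2.2) -> (18,-2.2), length = 11.1
Total = 36.4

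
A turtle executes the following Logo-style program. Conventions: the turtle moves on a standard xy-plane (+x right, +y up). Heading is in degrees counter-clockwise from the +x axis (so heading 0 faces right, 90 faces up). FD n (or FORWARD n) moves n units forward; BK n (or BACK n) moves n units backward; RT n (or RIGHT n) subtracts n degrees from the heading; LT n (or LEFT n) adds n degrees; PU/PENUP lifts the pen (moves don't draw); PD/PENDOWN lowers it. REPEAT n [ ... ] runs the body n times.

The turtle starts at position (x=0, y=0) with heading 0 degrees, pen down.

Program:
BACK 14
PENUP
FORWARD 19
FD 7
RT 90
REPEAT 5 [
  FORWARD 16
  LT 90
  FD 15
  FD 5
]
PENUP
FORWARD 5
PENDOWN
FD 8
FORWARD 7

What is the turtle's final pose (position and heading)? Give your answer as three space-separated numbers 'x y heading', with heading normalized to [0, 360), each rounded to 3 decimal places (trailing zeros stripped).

Executing turtle program step by step:
Start: pos=(0,0), heading=0, pen down
BK 14: (0,0) -> (-14,0) [heading=0, draw]
PU: pen up
FD 19: (-14,0) -> (5,0) [heading=0, move]
FD 7: (5,0) -> (12,0) [heading=0, move]
RT 90: heading 0 -> 270
REPEAT 5 [
  -- iteration 1/5 --
  FD 16: (12,0) -> (12,-16) [heading=270, move]
  LT 90: heading 270 -> 0
  FD 15: (12,-16) -> (27,-16) [heading=0, move]
  FD 5: (27,-16) -> (32,-16) [heading=0, move]
  -- iteration 2/5 --
  FD 16: (32,-16) -> (48,-16) [heading=0, move]
  LT 90: heading 0 -> 90
  FD 15: (48,-16) -> (48,-1) [heading=90, move]
  FD 5: (48,-1) -> (48,4) [heading=90, move]
  -- iteration 3/5 --
  FD 16: (48,4) -> (48,20) [heading=90, move]
  LT 90: heading 90 -> 180
  FD 15: (48,20) -> (33,20) [heading=180, move]
  FD 5: (33,20) -> (28,20) [heading=180, move]
  -- iteration 4/5 --
  FD 16: (28,20) -> (12,20) [heading=180, move]
  LT 90: heading 180 -> 270
  FD 15: (12,20) -> (12,5) [heading=270, move]
  FD 5: (12,5) -> (12,0) [heading=270, move]
  -- iteration 5/5 --
  FD 16: (12,0) -> (12,-16) [heading=270, move]
  LT 90: heading 270 -> 0
  FD 15: (12,-16) -> (27,-16) [heading=0, move]
  FD 5: (27,-16) -> (32,-16) [heading=0, move]
]
PU: pen up
FD 5: (32,-16) -> (37,-16) [heading=0, move]
PD: pen down
FD 8: (37,-16) -> (45,-16) [heading=0, draw]
FD 7: (45,-16) -> (52,-16) [heading=0, draw]
Final: pos=(52,-16), heading=0, 3 segment(s) drawn

Answer: 52 -16 0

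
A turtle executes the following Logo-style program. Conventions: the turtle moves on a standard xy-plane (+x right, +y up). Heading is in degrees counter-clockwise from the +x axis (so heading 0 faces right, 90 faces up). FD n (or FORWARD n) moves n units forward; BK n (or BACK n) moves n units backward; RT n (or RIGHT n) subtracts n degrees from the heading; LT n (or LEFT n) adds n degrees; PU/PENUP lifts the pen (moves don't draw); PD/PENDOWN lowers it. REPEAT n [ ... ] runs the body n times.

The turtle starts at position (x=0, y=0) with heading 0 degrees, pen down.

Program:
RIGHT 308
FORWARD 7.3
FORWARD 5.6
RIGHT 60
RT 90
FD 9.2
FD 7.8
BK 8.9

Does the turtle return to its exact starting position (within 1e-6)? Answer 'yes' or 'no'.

Answer: no

Derivation:
Executing turtle program step by step:
Start: pos=(0,0), heading=0, pen down
RT 308: heading 0 -> 52
FD 7.3: (0,0) -> (4.494,5.752) [heading=52, draw]
FD 5.6: (4.494,5.752) -> (7.942,10.165) [heading=52, draw]
RT 60: heading 52 -> 352
RT 90: heading 352 -> 262
FD 9.2: (7.942,10.165) -> (6.662,1.055) [heading=262, draw]
FD 7.8: (6.662,1.055) -> (5.576,-6.669) [heading=262, draw]
BK 8.9: (5.576,-6.669) -> (6.815,2.144) [heading=262, draw]
Final: pos=(6.815,2.144), heading=262, 5 segment(s) drawn

Start position: (0, 0)
Final position: (6.815, 2.144)
Distance = 7.144; >= 1e-6 -> NOT closed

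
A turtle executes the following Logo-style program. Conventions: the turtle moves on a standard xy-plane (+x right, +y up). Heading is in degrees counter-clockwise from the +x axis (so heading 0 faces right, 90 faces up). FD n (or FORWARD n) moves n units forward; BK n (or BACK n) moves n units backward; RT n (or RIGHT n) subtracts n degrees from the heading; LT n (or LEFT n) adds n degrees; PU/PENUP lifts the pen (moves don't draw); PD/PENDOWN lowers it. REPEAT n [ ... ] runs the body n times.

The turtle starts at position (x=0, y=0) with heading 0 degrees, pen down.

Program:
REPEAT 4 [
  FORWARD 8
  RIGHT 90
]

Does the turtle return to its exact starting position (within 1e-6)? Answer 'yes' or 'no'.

Answer: yes

Derivation:
Executing turtle program step by step:
Start: pos=(0,0), heading=0, pen down
REPEAT 4 [
  -- iteration 1/4 --
  FD 8: (0,0) -> (8,0) [heading=0, draw]
  RT 90: heading 0 -> 270
  -- iteration 2/4 --
  FD 8: (8,0) -> (8,-8) [heading=270, draw]
  RT 90: heading 270 -> 180
  -- iteration 3/4 --
  FD 8: (8,-8) -> (0,-8) [heading=180, draw]
  RT 90: heading 180 -> 90
  -- iteration 4/4 --
  FD 8: (0,-8) -> (0,0) [heading=90, draw]
  RT 90: heading 90 -> 0
]
Final: pos=(0,0), heading=0, 4 segment(s) drawn

Start position: (0, 0)
Final position: (0, 0)
Distance = 0; < 1e-6 -> CLOSED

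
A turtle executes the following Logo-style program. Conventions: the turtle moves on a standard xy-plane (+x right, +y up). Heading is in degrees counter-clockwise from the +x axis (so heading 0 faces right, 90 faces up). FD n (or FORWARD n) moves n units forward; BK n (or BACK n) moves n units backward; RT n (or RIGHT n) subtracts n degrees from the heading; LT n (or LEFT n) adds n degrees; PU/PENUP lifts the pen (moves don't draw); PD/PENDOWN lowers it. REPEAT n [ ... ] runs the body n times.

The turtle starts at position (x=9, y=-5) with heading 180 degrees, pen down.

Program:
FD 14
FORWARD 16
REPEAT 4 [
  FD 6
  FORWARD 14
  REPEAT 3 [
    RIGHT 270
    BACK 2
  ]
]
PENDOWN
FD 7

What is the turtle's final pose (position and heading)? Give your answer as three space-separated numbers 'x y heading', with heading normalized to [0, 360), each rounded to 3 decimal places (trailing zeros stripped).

Answer: -28 -5 180

Derivation:
Executing turtle program step by step:
Start: pos=(9,-5), heading=180, pen down
FD 14: (9,-5) -> (-5,-5) [heading=180, draw]
FD 16: (-5,-5) -> (-21,-5) [heading=180, draw]
REPEAT 4 [
  -- iteration 1/4 --
  FD 6: (-21,-5) -> (-27,-5) [heading=180, draw]
  FD 14: (-27,-5) -> (-41,-5) [heading=180, draw]
  REPEAT 3 [
    -- iteration 1/3 --
    RT 270: heading 180 -> 270
    BK 2: (-41,-5) -> (-41,-3) [heading=270, draw]
    -- iteration 2/3 --
    RT 270: heading 270 -> 0
    BK 2: (-41,-3) -> (-43,-3) [heading=0, draw]
    -- iteration 3/3 --
    RT 270: heading 0 -> 90
    BK 2: (-43,-3) -> (-43,-5) [heading=90, draw]
  ]
  -- iteration 2/4 --
  FD 6: (-43,-5) -> (-43,1) [heading=90, draw]
  FD 14: (-43,1) -> (-43,15) [heading=90, draw]
  REPEAT 3 [
    -- iteration 1/3 --
    RT 270: heading 90 -> 180
    BK 2: (-43,15) -> (-41,15) [heading=180, draw]
    -- iteration 2/3 --
    RT 270: heading 180 -> 270
    BK 2: (-41,15) -> (-41,17) [heading=270, draw]
    -- iteration 3/3 --
    RT 270: heading 270 -> 0
    BK 2: (-41,17) -> (-43,17) [heading=0, draw]
  ]
  -- iteration 3/4 --
  FD 6: (-43,17) -> (-37,17) [heading=0, draw]
  FD 14: (-37,17) -> (-23,17) [heading=0, draw]
  REPEAT 3 [
    -- iteration 1/3 --
    RT 270: heading 0 -> 90
    BK 2: (-23,17) -> (-23,15) [heading=90, draw]
    -- iteration 2/3 --
    RT 270: heading 90 -> 180
    BK 2: (-23,15) -> (-21,15) [heading=180, draw]
    -- iteration 3/3 --
    RT 270: heading 180 -> 270
    BK 2: (-21,15) -> (-21,17) [heading=270, draw]
  ]
  -- iteration 4/4 --
  FD 6: (-21,17) -> (-21,11) [heading=270, draw]
  FD 14: (-21,11) -> (-21,-3) [heading=270, draw]
  REPEAT 3 [
    -- iteration 1/3 --
    RT 270: heading 270 -> 0
    BK 2: (-21,-3) -> (-23,-3) [heading=0, draw]
    -- iteration 2/3 --
    RT 270: heading 0 -> 90
    BK 2: (-23,-3) -> (-23,-5) [heading=90, draw]
    -- iteration 3/3 --
    RT 270: heading 90 -> 180
    BK 2: (-23,-5) -> (-21,-5) [heading=180, draw]
  ]
]
PD: pen down
FD 7: (-21,-5) -> (-28,-5) [heading=180, draw]
Final: pos=(-28,-5), heading=180, 23 segment(s) drawn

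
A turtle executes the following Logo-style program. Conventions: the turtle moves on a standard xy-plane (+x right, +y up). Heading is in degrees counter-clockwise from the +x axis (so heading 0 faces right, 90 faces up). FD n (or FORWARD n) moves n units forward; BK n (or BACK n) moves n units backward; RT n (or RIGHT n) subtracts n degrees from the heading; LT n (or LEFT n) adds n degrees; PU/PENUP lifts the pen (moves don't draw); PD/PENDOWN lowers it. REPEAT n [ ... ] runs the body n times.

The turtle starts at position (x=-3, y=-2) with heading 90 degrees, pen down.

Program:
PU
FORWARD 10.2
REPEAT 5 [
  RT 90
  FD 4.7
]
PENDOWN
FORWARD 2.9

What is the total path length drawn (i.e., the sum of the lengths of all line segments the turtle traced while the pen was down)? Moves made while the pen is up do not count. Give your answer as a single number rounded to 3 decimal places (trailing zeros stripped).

Answer: 2.9

Derivation:
Executing turtle program step by step:
Start: pos=(-3,-2), heading=90, pen down
PU: pen up
FD 10.2: (-3,-2) -> (-3,8.2) [heading=90, move]
REPEAT 5 [
  -- iteration 1/5 --
  RT 90: heading 90 -> 0
  FD 4.7: (-3,8.2) -> (1.7,8.2) [heading=0, move]
  -- iteration 2/5 --
  RT 90: heading 0 -> 270
  FD 4.7: (1.7,8.2) -> (1.7,3.5) [heading=270, move]
  -- iteration 3/5 --
  RT 90: heading 270 -> 180
  FD 4.7: (1.7,3.5) -> (-3,3.5) [heading=180, move]
  -- iteration 4/5 --
  RT 90: heading 180 -> 90
  FD 4.7: (-3,3.5) -> (-3,8.2) [heading=90, move]
  -- iteration 5/5 --
  RT 90: heading 90 -> 0
  FD 4.7: (-3,8.2) -> (1.7,8.2) [heading=0, move]
]
PD: pen down
FD 2.9: (1.7,8.2) -> (4.6,8.2) [heading=0, draw]
Final: pos=(4.6,8.2), heading=0, 1 segment(s) drawn

Segment lengths:
  seg 1: (1.7,8.2) -> (4.6,8.2), length = 2.9
Total = 2.9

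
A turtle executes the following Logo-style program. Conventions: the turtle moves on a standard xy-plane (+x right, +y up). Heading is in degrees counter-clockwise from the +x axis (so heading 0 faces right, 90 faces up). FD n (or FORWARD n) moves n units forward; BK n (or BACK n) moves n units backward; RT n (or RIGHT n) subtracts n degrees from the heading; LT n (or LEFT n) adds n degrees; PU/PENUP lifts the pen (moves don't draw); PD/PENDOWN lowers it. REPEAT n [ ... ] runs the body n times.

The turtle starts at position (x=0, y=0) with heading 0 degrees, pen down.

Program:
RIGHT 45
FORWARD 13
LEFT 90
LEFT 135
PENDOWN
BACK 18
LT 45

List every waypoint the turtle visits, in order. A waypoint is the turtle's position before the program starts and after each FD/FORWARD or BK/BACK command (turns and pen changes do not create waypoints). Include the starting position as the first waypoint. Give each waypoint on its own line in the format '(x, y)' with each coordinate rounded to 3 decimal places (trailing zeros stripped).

Answer: (0, 0)
(9.192, -9.192)
(27.192, -9.192)

Derivation:
Executing turtle program step by step:
Start: pos=(0,0), heading=0, pen down
RT 45: heading 0 -> 315
FD 13: (0,0) -> (9.192,-9.192) [heading=315, draw]
LT 90: heading 315 -> 45
LT 135: heading 45 -> 180
PD: pen down
BK 18: (9.192,-9.192) -> (27.192,-9.192) [heading=180, draw]
LT 45: heading 180 -> 225
Final: pos=(27.192,-9.192), heading=225, 2 segment(s) drawn
Waypoints (3 total):
(0, 0)
(9.192, -9.192)
(27.192, -9.192)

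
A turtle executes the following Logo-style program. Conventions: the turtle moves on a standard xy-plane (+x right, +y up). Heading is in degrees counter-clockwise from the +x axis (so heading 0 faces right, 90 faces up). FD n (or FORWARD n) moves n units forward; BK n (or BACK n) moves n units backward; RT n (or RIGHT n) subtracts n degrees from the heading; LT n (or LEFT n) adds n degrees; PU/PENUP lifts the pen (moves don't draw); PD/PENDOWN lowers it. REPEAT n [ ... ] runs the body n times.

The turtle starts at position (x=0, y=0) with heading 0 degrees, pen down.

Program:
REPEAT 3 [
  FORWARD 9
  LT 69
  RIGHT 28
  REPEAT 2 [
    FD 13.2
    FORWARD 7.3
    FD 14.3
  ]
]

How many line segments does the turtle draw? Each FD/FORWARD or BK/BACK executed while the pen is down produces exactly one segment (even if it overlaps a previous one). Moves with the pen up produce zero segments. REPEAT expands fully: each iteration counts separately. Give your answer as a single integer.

Executing turtle program step by step:
Start: pos=(0,0), heading=0, pen down
REPEAT 3 [
  -- iteration 1/3 --
  FD 9: (0,0) -> (9,0) [heading=0, draw]
  LT 69: heading 0 -> 69
  RT 28: heading 69 -> 41
  REPEAT 2 [
    -- iteration 1/2 --
    FD 13.2: (9,0) -> (18.962,8.66) [heading=41, draw]
    FD 7.3: (18.962,8.66) -> (24.472,13.449) [heading=41, draw]
    FD 14.3: (24.472,13.449) -> (35.264,22.831) [heading=41, draw]
    -- iteration 2/2 --
    FD 13.2: (35.264,22.831) -> (45.226,31.491) [heading=41, draw]
    FD 7.3: (45.226,31.491) -> (50.735,36.28) [heading=41, draw]
    FD 14.3: (50.735,36.28) -> (61.528,45.662) [heading=41, draw]
  ]
  -- iteration 2/3 --
  FD 9: (61.528,45.662) -> (68.32,51.566) [heading=41, draw]
  LT 69: heading 41 -> 110
  RT 28: heading 110 -> 82
  REPEAT 2 [
    -- iteration 1/2 --
    FD 13.2: (68.32,51.566) -> (70.157,64.638) [heading=82, draw]
    FD 7.3: (70.157,64.638) -> (71.173,71.867) [heading=82, draw]
    FD 14.3: (71.173,71.867) -> (73.163,86.028) [heading=82, draw]
    -- iteration 2/2 --
    FD 13.2: (73.163,86.028) -> (75,99.099) [heading=82, draw]
    FD 7.3: (75,99.099) -> (76.016,106.328) [heading=82, draw]
    FD 14.3: (76.016,106.328) -> (78.007,120.489) [heading=82, draw]
  ]
  -- iteration 3/3 --
  FD 9: (78.007,120.489) -> (79.259,129.401) [heading=82, draw]
  LT 69: heading 82 -> 151
  RT 28: heading 151 -> 123
  REPEAT 2 [
    -- iteration 1/2 --
    FD 13.2: (79.259,129.401) -> (72.07,140.472) [heading=123, draw]
    FD 7.3: (72.07,140.472) -> (68.094,146.594) [heading=123, draw]
    FD 14.3: (68.094,146.594) -> (60.306,158.587) [heading=123, draw]
    -- iteration 2/2 --
    FD 13.2: (60.306,158.587) -> (53.117,169.657) [heading=123, draw]
    FD 7.3: (53.117,169.657) -> (49.141,175.78) [heading=123, draw]
    FD 14.3: (49.141,175.78) -> (41.352,187.773) [heading=123, draw]
  ]
]
Final: pos=(41.352,187.773), heading=123, 21 segment(s) drawn
Segments drawn: 21

Answer: 21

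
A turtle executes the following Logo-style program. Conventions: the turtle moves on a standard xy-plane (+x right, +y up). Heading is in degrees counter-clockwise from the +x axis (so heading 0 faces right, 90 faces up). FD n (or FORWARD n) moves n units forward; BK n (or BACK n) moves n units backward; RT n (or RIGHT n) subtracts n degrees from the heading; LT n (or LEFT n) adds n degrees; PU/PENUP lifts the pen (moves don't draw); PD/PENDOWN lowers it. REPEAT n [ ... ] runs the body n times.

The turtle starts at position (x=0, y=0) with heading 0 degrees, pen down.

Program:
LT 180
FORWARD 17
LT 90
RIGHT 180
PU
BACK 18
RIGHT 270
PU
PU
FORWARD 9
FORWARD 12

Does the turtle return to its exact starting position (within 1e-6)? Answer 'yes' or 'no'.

Answer: no

Derivation:
Executing turtle program step by step:
Start: pos=(0,0), heading=0, pen down
LT 180: heading 0 -> 180
FD 17: (0,0) -> (-17,0) [heading=180, draw]
LT 90: heading 180 -> 270
RT 180: heading 270 -> 90
PU: pen up
BK 18: (-17,0) -> (-17,-18) [heading=90, move]
RT 270: heading 90 -> 180
PU: pen up
PU: pen up
FD 9: (-17,-18) -> (-26,-18) [heading=180, move]
FD 12: (-26,-18) -> (-38,-18) [heading=180, move]
Final: pos=(-38,-18), heading=180, 1 segment(s) drawn

Start position: (0, 0)
Final position: (-38, -18)
Distance = 42.048; >= 1e-6 -> NOT closed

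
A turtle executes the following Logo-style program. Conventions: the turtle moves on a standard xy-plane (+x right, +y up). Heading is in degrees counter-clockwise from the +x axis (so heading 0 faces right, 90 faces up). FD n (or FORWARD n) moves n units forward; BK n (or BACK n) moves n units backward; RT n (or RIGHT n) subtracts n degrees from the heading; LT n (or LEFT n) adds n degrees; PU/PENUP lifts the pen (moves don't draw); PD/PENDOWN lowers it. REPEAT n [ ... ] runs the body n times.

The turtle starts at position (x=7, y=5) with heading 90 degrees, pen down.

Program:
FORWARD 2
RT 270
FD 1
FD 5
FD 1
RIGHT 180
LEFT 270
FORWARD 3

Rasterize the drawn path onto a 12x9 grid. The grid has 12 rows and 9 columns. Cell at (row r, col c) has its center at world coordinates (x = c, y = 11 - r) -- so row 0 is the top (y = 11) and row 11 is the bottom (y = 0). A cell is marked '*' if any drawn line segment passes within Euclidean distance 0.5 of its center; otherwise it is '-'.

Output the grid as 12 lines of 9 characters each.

Segment 0: (7,5) -> (7,7)
Segment 1: (7,7) -> (6,7)
Segment 2: (6,7) -> (1,7)
Segment 3: (1,7) -> (0,7)
Segment 4: (0,7) -> (0,4)

Answer: ---------
---------
---------
---------
********-
*------*-
*------*-
*--------
---------
---------
---------
---------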